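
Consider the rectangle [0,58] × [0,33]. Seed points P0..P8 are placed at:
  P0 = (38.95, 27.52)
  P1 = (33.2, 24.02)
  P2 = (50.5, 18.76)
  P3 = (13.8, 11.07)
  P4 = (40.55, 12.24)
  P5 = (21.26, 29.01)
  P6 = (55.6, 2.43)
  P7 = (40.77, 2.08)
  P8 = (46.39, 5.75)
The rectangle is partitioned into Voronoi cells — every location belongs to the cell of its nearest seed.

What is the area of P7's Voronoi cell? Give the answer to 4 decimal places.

1. box [0,58]×[0,33]: [(0, 0) (58, 0) (58, 33) (0, 33)]
2. ⊥bis P7·P0 via (39.86,14.8): [(0, 11.9484) (0, 0) (58, 0) (58, 16.0978)]  |A|=813.3378
3. ⊥bis P7·P1 via (36.985,13.05): [(42.6317, 14.9983) (0, 0.289) (0, 0) (58, 0) (58, 16.0978)]  |A|=564.8082
4. ⊥bis P7·P2 via (45.635,10.42): [(39.5872, 13.9479) (0, 0.289) (0, 0) (58, 0) (58, 3.2071)]  |A|=439.7337
5. ⊥bis P7·P3 via (27.285,6.575): [(39.5872, 13.9479) (28.4632, 10.1097) (25.0933, 0) (58, 0) (58, 3.2071)]  |A|=308.7776
6. ⊥bis P7·P4 via (40.66,7.16): [(50.8455, 7.3806) (27.3842, 6.8725) (25.0933, 0) (58, 0) (58, 3.2071)]  |A|=212.9446
7. ⊥bis P7·P5 via (31.015,15.545): [(50.8455, 7.3806) (27.3842, 6.8725) (25.0933, 0) (58, 0) (58, 3.2071)]  |A|=212.9446
8. ⊥bis P7·P6 via (48.185,2.255): [(48.0655, 7.3204) (27.3842, 6.8725) (25.0933, 0) (48.2382, 0)]  |A|=155.2678
9. ⊥bis P7·P8 via (43.58,3.915): [(41.4498, 7.1771) (27.3842, 6.8725) (25.0933, 0) (46.1366, 0)]  |A|=123.499
10. canonical 4-gon: [(41.4498, 7.1771) (27.3842, 6.8725) (25.0933, 0) (46.1366, 0)]
11. shoelace: 123.499

Area of P7's cell: 123.4990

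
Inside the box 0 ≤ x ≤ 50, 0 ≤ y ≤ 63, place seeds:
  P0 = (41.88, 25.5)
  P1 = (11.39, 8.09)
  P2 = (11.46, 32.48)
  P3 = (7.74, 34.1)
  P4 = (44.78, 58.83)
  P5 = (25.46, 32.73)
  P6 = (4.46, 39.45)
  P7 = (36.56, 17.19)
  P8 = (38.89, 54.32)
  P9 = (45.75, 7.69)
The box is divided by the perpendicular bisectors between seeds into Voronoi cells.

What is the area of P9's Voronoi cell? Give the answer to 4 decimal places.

Area of P9's cell: 221.6117

1. box [0,50]×[0,63]: [(0, 0) (50, 0) (50, 63) (0, 63)]
2. ⊥bis P9·P0 via (43.815,16.595): [(0, 7.0743) (0, 0) (50, 0) (50, 17.939)]  |A|=625.331
3. ⊥bis P9·P1 via (28.57,7.89): [(28.6329, 13.296) (28.4781, 0) (50, 0) (50, 17.939)]  |A|=334.7291
4. ⊥bis P9·P2 via (28.605,20.085): [(28.6329, 13.296) (28.4781, 0) (50, 0) (50, 17.939)]  |A|=334.7291
5. ⊥bis P9·P3 via (26.745,20.895): [(28.6329, 13.296) (28.4781, 0) (50, 0) (50, 17.939)]  |A|=334.7291
6. ⊥bis P9·P4 via (45.265,33.26): [(28.6329, 13.296) (28.4781, 0) (50, 0) (50, 17.939)]  |A|=334.7291
7. ⊥bis P9·P5 via (35.605,20.21): [(28.6329, 13.296) (28.4781, 0) (50, 0) (50, 17.939)]  |A|=334.7291
8. ⊥bis P9·P6 via (25.105,23.57): [(28.6329, 13.296) (28.4781, 0) (50, 0) (50, 17.939)]  |A|=334.7291
9. ⊥bis P9·P7 via (41.155,12.44): [(45.9239, 17.0532) (28.4802, 0.1788) (28.4781, 0) (50, 0) (50, 17.939)]  |A|=221.6117
10. ⊥bis P9·P8 via (42.32,31.005): [(45.9239, 17.0532) (28.4802, 0.1788) (28.4781, 0) (50, 0) (50, 17.939)]  |A|=221.6117
11. canonical 5-gon: [(45.9239, 17.0532) (28.4802, 0.1788) (28.4781, 0) (50, 0) (50, 17.939)]
12. shoelace: 221.6117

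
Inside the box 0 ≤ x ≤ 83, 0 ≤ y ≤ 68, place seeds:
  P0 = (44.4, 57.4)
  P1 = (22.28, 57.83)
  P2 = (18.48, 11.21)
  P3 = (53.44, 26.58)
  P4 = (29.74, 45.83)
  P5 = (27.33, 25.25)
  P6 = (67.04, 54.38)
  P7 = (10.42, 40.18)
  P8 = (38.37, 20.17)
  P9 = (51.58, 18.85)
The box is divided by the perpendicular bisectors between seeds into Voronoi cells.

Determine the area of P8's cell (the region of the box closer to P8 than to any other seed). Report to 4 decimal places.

1. box [0,83]×[0,68]: [(0, 0) (83, 0) (83, 68) (0, 68)]
2. ⊥bis P8·P0 via (41.385,38.785): [(0, 45.488) (0, 0) (83, 0) (83, 32.0448)]  |A|=3217.609
3. ⊥bis P8·P1 via (30.325,39): [(33.0004, 40.143) (0, 26.0438) (0, 0) (83, 0) (83, 32.0448)]  |A|=2896.7773
4. ⊥bis P8·P2 via (28.425,15.69): [(33.0004, 40.143) (19.9258, 34.557) (35.493, 0) (83, 0) (83, 32.0448)]  |A|=2024.0388
5. ⊥bis P8·P3 via (45.905,23.375): [(39.1998, 39.1389) (33.0004, 40.143) (19.9258, 34.557) (35.493, 0) (55.8475, 0)]  |A|=790.8962
6. ⊥bis P8·P4 via (34.055,33): [(40.8404, 35.2821) (22.3939, 29.0781) (35.493, 0) (55.8475, 0)]  |A|=667.9011
7. ⊥bis P8·P5 via (32.85,22.71): [(40.8404, 35.2821) (38.2312, 34.4045) (29.016, 14.3779) (35.493, 0) (55.8475, 0)]  |A|=533.8599
8. ⊥bis P8·P6 via (52.705,37.275): [(40.8404, 35.2821) (38.2312, 34.4045) (29.016, 14.3779) (35.493, 0) (55.8475, 0)]  |A|=533.8599
9. ⊥bis P8·P7 via (24.395,30.175): [(40.8404, 35.2821) (38.2312, 34.4045) (29.016, 14.3779) (35.493, 0) (55.8475, 0)]  |A|=533.8599
10. ⊥bis P8·P9 via (44.975,19.51): [(45.4647, 24.4103) (40.8404, 35.2821) (38.2312, 34.4045) (29.016, 14.3779) (35.493, 0) (43.0255, 0)]  |A|=377.3652
11. canonical 6-gon: [(45.4647, 24.4103) (40.8404, 35.2821) (38.2312, 34.4045) (29.016, 14.3779) (35.493, 0) (43.0255, 0)]
12. shoelace: 377.3652

Area of P8's cell: 377.3652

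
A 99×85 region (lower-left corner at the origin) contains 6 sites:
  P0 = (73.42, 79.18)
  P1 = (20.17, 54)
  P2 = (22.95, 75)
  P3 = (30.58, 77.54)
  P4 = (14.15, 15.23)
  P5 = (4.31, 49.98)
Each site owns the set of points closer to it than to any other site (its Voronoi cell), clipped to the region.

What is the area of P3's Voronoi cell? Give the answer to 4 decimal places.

1. box [0,99]×[0,85]: [(0, 0) (99, 0) (99, 85) (0, 85)]
2. ⊥bis P3·P0 via (52,78.36): [(0, 0) (54.9998, 0) (51.7458, 85) (0, 85)]  |A|=4536.6873
3. ⊥bis P3·P1 via (25.375,65.77): [(0, 76.9915) (52.9488, 53.5762) (51.7458, 85) (0, 85)]  |A|=1025.0465
4. ⊥bis P3·P2 via (26.765,76.27): [(31.1038, 63.2366) (52.9488, 53.5762) (51.7458, 85) (23.8588, 85)]  |A|=640.8744
5. ⊥bis P3·P4 via (22.365,46.385): [(31.1038, 63.2366) (52.9488, 53.5762) (51.7458, 85) (23.8588, 85)]  |A|=640.8744
6. ⊥bis P3·P5 via (17.445,63.76): [(31.1038, 63.2366) (52.9488, 53.5762) (51.7458, 85) (23.8588, 85)]  |A|=640.8744
7. canonical 4-gon: [(31.1038, 63.2366) (52.9488, 53.5762) (51.7458, 85) (23.8588, 85)]
8. shoelace: 640.8744

Area of P3's cell: 640.8744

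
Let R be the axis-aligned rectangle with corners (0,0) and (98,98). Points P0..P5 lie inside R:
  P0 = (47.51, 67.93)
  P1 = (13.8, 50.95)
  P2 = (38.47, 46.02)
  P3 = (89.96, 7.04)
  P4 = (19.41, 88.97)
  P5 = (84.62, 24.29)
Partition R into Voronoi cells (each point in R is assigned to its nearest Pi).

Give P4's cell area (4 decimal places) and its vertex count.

Area of P4's cell: 1041.3009 (4 vertices)

1. box [0,98]×[0,98]: [(0, 0) (98, 0) (98, 98) (0, 98)]
2. ⊥bis P4·P0 via (33.46,78.45): [(0, 33.7625) (48.0981, 98) (0, 98)]  |A|=1544.8536
3. ⊥bis P4·P1 via (16.605,69.96): [(0, 72.4101) (26.0586, 68.5651) (48.0981, 98) (0, 98)]  |A|=1041.3009
4. ⊥bis P4·P2 via (28.94,67.495): [(0, 72.4101) (26.0586, 68.5651) (48.0981, 98) (0, 98)]  |A|=1041.3009
5. ⊥bis P4·P3 via (54.685,48.005): [(0, 72.4101) (26.0586, 68.5651) (48.0981, 98) (0, 98)]  |A|=1041.3009
6. ⊥bis P4·P5 via (52.015,56.63): [(0, 72.4101) (26.0586, 68.5651) (48.0981, 98) (0, 98)]  |A|=1041.3009
7. canonical 4-gon: [(0, 72.4101) (26.0586, 68.5651) (48.0981, 98) (0, 98)]
8. shoelace: 1041.3009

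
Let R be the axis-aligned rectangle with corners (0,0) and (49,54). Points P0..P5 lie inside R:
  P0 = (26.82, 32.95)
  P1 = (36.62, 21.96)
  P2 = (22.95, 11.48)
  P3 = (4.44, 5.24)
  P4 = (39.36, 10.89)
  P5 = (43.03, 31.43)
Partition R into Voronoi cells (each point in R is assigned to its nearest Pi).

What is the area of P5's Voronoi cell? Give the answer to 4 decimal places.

1. box [0,49]×[0,54]: [(0, 0) (49, 0) (49, 54) (0, 54)]
2. ⊥bis P5·P0 via (34.925,32.19): [(31.9066, 0) (49, 0) (49, 54) (36.9701, 54)]  |A|=786.3298
3. ⊥bis P5·P1 via (39.825,26.695): [(34.7329, 30.1417) (49, 20.4847) (49, 54) (36.9701, 54)]  |A|=382.5891
4. ⊥bis P5·P2 via (32.99,21.455): [(34.7329, 30.1417) (49, 20.4847) (49, 54) (36.9701, 54)]  |A|=382.5891
5. ⊥bis P5·P3 via (23.735,18.335): [(34.7329, 30.1417) (49, 20.4847) (49, 54) (36.9701, 54)]  |A|=382.5891
6. ⊥bis P5·P4 via (41.195,21.16): [(34.7329, 30.1417) (49, 20.4847) (49, 54) (36.9701, 54)]  |A|=382.5891
7. canonical 4-gon: [(34.7329, 30.1417) (49, 20.4847) (49, 54) (36.9701, 54)]
8. shoelace: 382.5891

Area of P5's cell: 382.5891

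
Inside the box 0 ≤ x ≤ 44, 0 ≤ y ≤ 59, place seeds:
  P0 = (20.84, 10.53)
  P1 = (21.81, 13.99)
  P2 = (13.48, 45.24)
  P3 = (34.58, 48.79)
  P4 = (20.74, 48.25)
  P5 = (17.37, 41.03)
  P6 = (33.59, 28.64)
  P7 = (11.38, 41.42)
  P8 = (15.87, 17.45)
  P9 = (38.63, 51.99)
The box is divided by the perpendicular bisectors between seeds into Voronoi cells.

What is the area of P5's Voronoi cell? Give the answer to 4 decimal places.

1. box [0,44]×[0,59]: [(0, 0) (44, 0) (44, 59) (0, 59)]
2. ⊥bis P5·P0 via (19.105,25.78): [(0, 23.6064) (44, 28.6123) (44, 59) (0, 59)]  |A|=1447.1879
3. ⊥bis P5·P1 via (19.59,27.51): [(0, 24.2933) (44, 31.5182) (44, 59) (0, 59)]  |A|=1368.1481
4. ⊥bis P5·P2 via (15.425,43.135): [(0, 28.8824) (0, 24.2933) (44, 31.5182) (44, 59) (32.5951, 59)]  |A|=877.3059
5. ⊥bis P5·P3 via (25.975,44.91): [(23.4372, 50.5382) (0, 28.8824) (0, 24.2933) (32.8397, 29.6856)]  |A|=421.5255
6. ⊥bis P5·P4 via (19.055,44.64): [(27.9738, 40.4771) (17.7254, 45.2606) (0, 28.8824) (0, 24.2933) (32.8397, 29.6856)]  |A|=380.8207
7. ⊥bis P5·P6 via (25.48,34.835): [(28.6479, 38.9821) (27.9738, 40.4771) (17.7254, 45.2606) (0, 28.8824) (0, 24.2933) (19.9269, 27.5653)]  |A|=316.3548
8. ⊥bis P5·P7 via (14.375,41.225): [(28.6479, 38.9821) (27.9738, 40.4771) (17.7254, 45.2606) (14.4401, 42.225) (13.416, 26.4962) (19.9269, 27.5653)]  |A|=178.8402
9. ⊥bis P5·P8 via (16.62,29.24): [(20.9936, 28.9618) (28.6479, 38.9821) (27.9738, 40.4771) (17.7254, 45.2606) (14.4401, 42.225) (13.6072, 29.4317)]  |A|=163.9782
10. ⊥bis P5·P9 via (28,46.51): [(20.9936, 28.9618) (28.6479, 38.9821) (27.9738, 40.4771) (17.7254, 45.2606) (14.4401, 42.225) (13.6072, 29.4317)]  |A|=163.9782
11. canonical 6-gon: [(20.9936, 28.9618) (28.6479, 38.9821) (27.9738, 40.4771) (17.7254, 45.2606) (14.4401, 42.225) (13.6072, 29.4317)]
12. shoelace: 163.9782

Area of P5's cell: 163.9782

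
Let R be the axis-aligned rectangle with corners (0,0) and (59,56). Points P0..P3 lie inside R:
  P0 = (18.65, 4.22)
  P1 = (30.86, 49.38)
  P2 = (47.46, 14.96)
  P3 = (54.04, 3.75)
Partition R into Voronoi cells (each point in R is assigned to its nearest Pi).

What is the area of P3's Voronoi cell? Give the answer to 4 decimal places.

1. box [0,59]×[0,56]: [(0, 0) (59, 0) (59, 56) (0, 56)]
2. ⊥bis P3·P0 via (36.345,3.985): [(36.2921, 0) (59, 0) (59, 56) (37.0358, 56)]  |A|=1250.8197
3. ⊥bis P3·P1 via (42.45,26.565): [(36.6054, 23.596) (36.2921, 0) (59, 0) (59, 34.9724)]  |A|=659.5033
4. ⊥bis P3·P2 via (50.75,9.355): [(36.3037, 0.8754) (36.2921, 0) (59, 0) (59, 14.1976)]  |A|=171.0549
5. canonical 4-gon: [(36.3037, 0.8754) (36.2921, 0) (59, 0) (59, 14.1976)]
6. shoelace: 171.0549

Area of P3's cell: 171.0549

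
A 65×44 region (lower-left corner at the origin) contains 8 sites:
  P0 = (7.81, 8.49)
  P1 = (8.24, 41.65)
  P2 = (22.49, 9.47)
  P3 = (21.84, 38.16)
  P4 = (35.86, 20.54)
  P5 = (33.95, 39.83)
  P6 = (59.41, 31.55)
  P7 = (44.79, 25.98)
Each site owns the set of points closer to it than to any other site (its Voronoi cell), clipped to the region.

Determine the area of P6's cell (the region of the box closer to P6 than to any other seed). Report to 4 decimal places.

Area of P6's cell: 447.4496

1. box [0,65]×[0,44]: [(0, 0) (65, 0) (65, 44) (0, 44)]
2. ⊥bis P6·P0 via (33.61,20.02): [(42.5569, 0) (65, 0) (65, 44) (22.8934, 44)]  |A|=1420.0939
3. ⊥bis P6·P1 via (33.825,36.6): [(31.4891, 24.7657) (42.5569, 0) (65, 0) (65, 44) (35.2856, 44)]  |A|=1300.9158
4. ⊥bis P6·P2 via (40.95,20.51): [(33.2052, 33.46) (53.216, 0) (65, 0) (65, 44) (35.2856, 44)]  |A|=1053.2256
5. ⊥bis P6·P3 via (40.625,34.855): [(38.7487, 24.1907) (53.216, 0) (65, 0) (65, 44) (42.234, 44)]  |A|=945.5488
6. ⊥bis P6·P4 via (47.635,26.045): [(41.4155, 39.3482) (59.8115, 0) (65, 0) (65, 44) (42.234, 44)]  |A|=673.8897
7. ⊥bis P6·P5 via (46.68,35.69): [(45.2219, 31.2065) (59.8115, 0) (65, 0) (65, 44) (49.3825, 44)]  |A|=615.9771
8. ⊥bis P6·P7 via (52.1,28.765): [(47.961, 39.6289) (63.059, 0) (65, 0) (65, 44) (49.3825, 44)]  |A|=447.4496
9. canonical 5-gon: [(47.961, 39.6289) (63.059, 0) (65, 0) (65, 44) (49.3825, 44)]
10. shoelace: 447.4496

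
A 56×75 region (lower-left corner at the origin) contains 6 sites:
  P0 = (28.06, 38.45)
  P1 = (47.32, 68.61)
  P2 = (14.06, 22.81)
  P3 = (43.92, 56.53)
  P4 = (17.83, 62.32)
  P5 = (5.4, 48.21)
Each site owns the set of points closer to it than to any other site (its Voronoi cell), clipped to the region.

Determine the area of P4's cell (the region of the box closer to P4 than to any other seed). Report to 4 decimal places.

Area of P4's cell: 628.2362

1. box [0,56]×[0,75]: [(0, 0) (56, 0) (56, 75) (0, 75)]
2. ⊥bis P4·P0 via (22.945,50.385): [(0, 40.5514) (56, 64.5514) (56, 75) (0, 75)]  |A|=1257.12
3. ⊥bis P4·P1 via (32.575,65.465): [(0, 40.5514) (34.7155, 55.4295) (30.5413, 75) (0, 75)]  |A|=896.8035
4. ⊥bis P4·P2 via (15.945,42.565): [(0, 44.0865) (6.7464, 43.4427) (34.7155, 55.4295) (30.5413, 75) (0, 75)]  |A|=884.8792
5. ⊥bis P4·P3 via (30.875,59.425): [(0, 44.0865) (6.7464, 43.4427) (29.4914, 53.1906) (32.3988, 66.2912) (30.5413, 75) (0, 75)]  |A|=853.9147
6. ⊥bis P4·P5 via (11.615,55.265): [(0, 65.4971) (19.0496, 48.7156) (29.4914, 53.1906) (32.3988, 66.2912) (30.5413, 75) (0, 75)]  |A|=628.2362
7. canonical 6-gon: [(0, 65.4971) (19.0496, 48.7156) (29.4914, 53.1906) (32.3988, 66.2912) (30.5413, 75) (0, 75)]
8. shoelace: 628.2362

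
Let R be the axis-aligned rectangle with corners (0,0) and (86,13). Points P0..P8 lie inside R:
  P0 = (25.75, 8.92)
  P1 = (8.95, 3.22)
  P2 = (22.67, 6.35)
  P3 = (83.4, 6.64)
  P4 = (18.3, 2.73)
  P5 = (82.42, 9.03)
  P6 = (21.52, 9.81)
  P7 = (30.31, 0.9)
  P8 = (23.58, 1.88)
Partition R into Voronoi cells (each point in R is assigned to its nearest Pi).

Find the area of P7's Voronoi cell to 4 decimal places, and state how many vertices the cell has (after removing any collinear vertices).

Area of P7's cell: 312.1519 (5 vertices)

1. box [0,86]×[0,13]: [(0, 0) (86, 0) (86, 13) (0, 13)]
2. ⊥bis P7·P0 via (28.03,4.91): [(19.3944, 0) (86, 0) (86, 13) (42.2585, 13)]  |A|=717.2562
3. ⊥bis P7·P1 via (19.63,2.06): [(19.407, 0.0072) (19.4063, 0) (86, 0) (86, 13) (42.2585, 13)]  |A|=717.2561
4. ⊥bis P7·P2 via (26.49,3.625): [(26.9813, 4.3137) (23.9041, 0) (86, 0) (86, 13) (42.2585, 13)]  |A|=707.5294
5. ⊥bis P7·P3 via (56.855,3.77): [(26.9813, 4.3137) (23.9041, 0) (57.2626, 0) (55.8571, 13) (42.2585, 13)]  |A|=324.8073
6. ⊥bis P7·P4 via (24.305,1.815): [(26.9813, 4.3137) (24.0622, 0.2216) (24.0284, 0) (57.2626, 0) (55.8571, 13) (42.2585, 13)]  |A|=324.7935
7. ⊥bis P7·P5 via (56.365,4.965): [(26.9813, 4.3137) (24.0622, 0.2216) (24.0284, 0) (57.1396, 0) (55.1114, 13) (42.2585, 13)]  |A|=319.1473
8. ⊥bis P7·P6 via (25.915,5.355): [(26.9813, 4.3137) (24.0622, 0.2216) (24.0284, 0) (57.1396, 0) (55.1114, 13) (42.2585, 13)]  |A|=319.1473
9. ⊥bis P7·P8 via (26.945,1.39): [(27.4059, 4.5551) (26.7426, 0) (57.1396, 0) (55.1114, 13) (42.2585, 13)]  |A|=312.1519
10. canonical 5-gon: [(27.4059, 4.5551) (26.7426, 0) (57.1396, 0) (55.1114, 13) (42.2585, 13)]
11. shoelace: 312.1519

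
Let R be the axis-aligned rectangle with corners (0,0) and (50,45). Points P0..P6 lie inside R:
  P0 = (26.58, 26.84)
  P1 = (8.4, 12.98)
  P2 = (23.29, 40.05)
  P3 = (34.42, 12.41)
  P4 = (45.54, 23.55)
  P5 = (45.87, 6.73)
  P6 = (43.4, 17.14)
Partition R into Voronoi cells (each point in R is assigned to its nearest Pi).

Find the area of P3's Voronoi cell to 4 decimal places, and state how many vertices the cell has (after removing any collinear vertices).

1. box [0,50]×[0,45]: [(0, 0) (50, 0) (50, 45) (0, 45)]
2. ⊥bis P3·P0 via (30.5,19.625): [(0, 3.054) (0, 0) (50, 0) (50, 30.2196)]  |A|=831.8391
3. ⊥bis P3·P1 via (21.41,12.695): [(21.4541, 14.7103) (21.1319, 0) (50, 0) (50, 30.2196)]  |A|=643.6509
4. ⊥bis P3·P2 via (28.855,26.23): [(21.4541, 14.7103) (21.1319, 0) (50, 0) (50, 30.2196)]  |A|=643.6509
5. ⊥bis P3·P4 via (39.98,17.98): [(35.5716, 22.3805) (21.4541, 14.7103) (21.1319, 0) (50, 0) (50, 7.978)]  |A|=483.1957
6. ⊥bis P3·P5 via (40.145,9.57): [(42.8806, 15.0846) (35.5716, 22.3805) (21.4541, 14.7103) (21.1319, 0) (35.3976, 0)]  |A|=344.661
7. ⊥bis P3·P6 via (38.91,14.775): [(40.8757, 11.043) (35.0525, 22.0985) (21.4541, 14.7103) (21.1319, 0) (35.3976, 0)]  |A|=318.887
8. canonical 5-gon: [(40.8757, 11.043) (35.0525, 22.0985) (21.4541, 14.7103) (21.1319, 0) (35.3976, 0)]
9. shoelace: 318.887

Area of P3's cell: 318.8870 (5 vertices)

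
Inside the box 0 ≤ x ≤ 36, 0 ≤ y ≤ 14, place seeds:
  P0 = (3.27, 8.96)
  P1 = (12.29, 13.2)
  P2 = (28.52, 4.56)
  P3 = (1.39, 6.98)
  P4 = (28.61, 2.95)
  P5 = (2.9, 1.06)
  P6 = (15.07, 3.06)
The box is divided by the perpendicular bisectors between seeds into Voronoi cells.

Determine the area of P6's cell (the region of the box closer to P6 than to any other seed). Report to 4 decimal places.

Area of P6's cell: 107.9842

1. box [0,36]×[0,14]: [(0, 0) (36, 0) (36, 14) (0, 14)]
2. ⊥bis P6·P0 via (9.17,6.01): [(6.165, 0) (36, 0) (36, 14) (13.165, 14)]  |A|=368.69
3. ⊥bis P6·P1 via (13.68,8.13): [(9.6819, 7.0339) (6.165, 0) (36, 0) (36, 14) (35.0907, 14)]  |A|=292.3215
4. ⊥bis P6·P2 via (21.795,3.81): [(21.0867, 10.1606) (9.6819, 7.0339) (6.165, 0) (22.2199, 0)]  |A|=116.1759
5. ⊥bis P6·P3 via (8.23,5.02): [(21.0867, 10.1606) (9.6819, 7.0339) (7.6326, 2.9352) (6.7915, 0) (22.2199, 0)]  |A|=115.2564
6. ⊥bis P6·P4 via (21.84,3.005): [(21.843, 3.3792) (21.0867, 10.1606) (9.6819, 7.0339) (7.6326, 2.9352) (6.7915, 0) (21.8156, 0)]  |A|=114.5732
7. ⊥bis P6·P5 via (8.985,2.06): [(21.843, 3.3792) (21.0867, 10.1606) (9.6819, 7.0339) (8.5422, 4.7544) (9.3235, 0) (21.8156, 0)]  |A|=107.9842
8. canonical 6-gon: [(21.843, 3.3792) (21.0867, 10.1606) (9.6819, 7.0339) (8.5422, 4.7544) (9.3235, 0) (21.8156, 0)]
9. shoelace: 107.9842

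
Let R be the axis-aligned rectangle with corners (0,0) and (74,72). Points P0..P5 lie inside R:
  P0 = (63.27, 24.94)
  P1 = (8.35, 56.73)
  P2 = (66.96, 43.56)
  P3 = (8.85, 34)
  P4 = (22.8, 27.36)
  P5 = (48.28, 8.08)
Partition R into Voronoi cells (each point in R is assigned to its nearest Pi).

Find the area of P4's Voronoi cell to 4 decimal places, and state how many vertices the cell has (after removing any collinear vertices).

1. box [0,74]×[0,72]: [(0, 0) (74, 0) (74, 72) (0, 72)]
2. ⊥bis P4·P0 via (43.035,26.15): [(0, 0) (41.4713, 0) (45.7767, 72) (0, 72)]  |A|=3140.9283
3. ⊥bis P4·P1 via (15.575,42.045): [(0, 34.3821) (0, 0) (41.4713, 0) (44.8467, 56.4466)]  |A|=1941.4189
4. ⊥bis P4·P2 via (44.88,35.46): [(38.3531, 53.2518) (0, 34.3821) (0, 0) (41.4713, 0) (43.7723, 38.4796)]  |A|=1884.8002
5. ⊥bis P4·P3 via (15.825,30.68): [(38.3531, 53.2518) (22.9653, 45.681) (1.2218, 0) (41.4713, 0) (43.7723, 38.4796)]  |A|=1462.0974
6. ⊥bis P4·P5 via (35.54,17.72): [(38.3531, 53.2518) (22.9653, 45.681) (1.2218, 0) (22.1318, 0) (43.1308, 27.7518) (43.7723, 38.4796)]  |A|=1193.7441
7. canonical 6-gon: [(38.3531, 53.2518) (22.9653, 45.681) (1.2218, 0) (22.1318, 0) (43.1308, 27.7518) (43.7723, 38.4796)]
8. shoelace: 1193.7441

Area of P4's cell: 1193.7441 (6 vertices)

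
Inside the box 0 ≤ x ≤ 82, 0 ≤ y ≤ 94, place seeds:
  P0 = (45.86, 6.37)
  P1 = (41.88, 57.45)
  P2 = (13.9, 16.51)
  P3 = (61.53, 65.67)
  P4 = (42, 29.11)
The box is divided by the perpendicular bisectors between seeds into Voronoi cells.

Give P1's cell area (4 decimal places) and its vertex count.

Area of P1's cell: 2353.6209 (5 vertices)

1. box [0,82]×[0,94]: [(0, 0) (82, 0) (82, 94) (0, 94)]
2. ⊥bis P1·P0 via (43.87,31.91): [(0, 28.4918) (82, 34.881) (82, 94) (0, 94)]  |A|=5109.717
3. ⊥bis P1·P2 via (27.89,36.98): [(0, 56.0411) (36.1846, 31.3112) (82, 34.881) (82, 94) (0, 94)]  |A|=4611.2867
4. ⊥bis P1·P3 via (51.705,61.56): [(0, 56.0411) (36.1846, 31.3112) (63.4694, 33.4371) (38.1347, 94) (0, 94)]  |A|=2735.2256
5. ⊥bis P1·P4 via (41.94,43.28): [(0, 56.0411) (18.8152, 43.1821) (59.3211, 43.3536) (38.1347, 94) (0, 94)]  |A|=2353.6209
6. canonical 5-gon: [(0, 56.0411) (18.8152, 43.1821) (59.3211, 43.3536) (38.1347, 94) (0, 94)]
7. shoelace: 2353.6209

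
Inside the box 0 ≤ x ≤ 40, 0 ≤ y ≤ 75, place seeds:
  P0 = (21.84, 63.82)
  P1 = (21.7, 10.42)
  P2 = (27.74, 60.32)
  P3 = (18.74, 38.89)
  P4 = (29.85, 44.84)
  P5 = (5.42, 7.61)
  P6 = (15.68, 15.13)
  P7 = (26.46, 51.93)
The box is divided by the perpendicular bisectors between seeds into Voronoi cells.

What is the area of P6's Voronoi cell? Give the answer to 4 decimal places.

Area of P6's cell: 320.9973

1. box [0,40]×[0,75]: [(0, 0) (40, 0) (40, 75) (0, 75)]
2. ⊥bis P6·P0 via (18.76,39.475): [(0, 41.8484) (0, 0) (40, 0) (40, 36.7878)]  |A|=1572.7249
3. ⊥bis P6·P1 via (18.69,12.775): [(37.7046, 37.0782) (0, 41.8484) (0, 0) (8.6949, 0)]  |A|=950.1364
4. ⊥bis P6·P2 via (21.71,37.725): [(35.3605, 34.0821) (11.901, 40.3428) (0, 41.8484) (0, 0) (8.6949, 0)]  |A|=907.654
5. ⊥bis P6·P3 via (17.21,27.01): [(28.6724, 25.5338) (0, 29.2264) (0, 0) (8.6949, 0)]  |A|=530.0031
6. ⊥bis P6·P4 via (22.765,29.985): [(28.6724, 25.5338) (0, 29.2264) (0, 0) (8.6949, 0)]  |A|=530.0031
7. ⊥bis P6·P5 via (10.55,11.37): [(13.9555, 6.7237) (28.6724, 25.5338) (0, 29.2264) (0, 25.764)]  |A|=320.9973
8. ⊥bis P6·P7 via (21.07,33.53): [(13.9555, 6.7237) (28.6724, 25.5338) (0, 29.2264) (0, 25.764)]  |A|=320.9973
9. canonical 4-gon: [(13.9555, 6.7237) (28.6724, 25.5338) (0, 29.2264) (0, 25.764)]
10. shoelace: 320.9973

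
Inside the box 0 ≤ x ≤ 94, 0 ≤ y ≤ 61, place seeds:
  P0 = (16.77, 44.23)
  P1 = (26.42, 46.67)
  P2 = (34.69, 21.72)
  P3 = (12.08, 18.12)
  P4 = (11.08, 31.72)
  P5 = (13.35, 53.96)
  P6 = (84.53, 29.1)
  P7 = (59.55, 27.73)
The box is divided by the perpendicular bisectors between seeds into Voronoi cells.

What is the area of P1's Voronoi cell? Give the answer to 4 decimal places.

Area of P1's cell: 688.0503

1. box [0,94]×[0,61]: [(0, 0) (94, 0) (94, 61) (0, 61)]
2. ⊥bis P1·P0 via (21.595,45.45): [(33.087, 0) (94, 0) (94, 61) (17.6632, 61)]  |A|=4186.1187
3. ⊥bis P1·P2 via (30.555,34.195): [(24.9136, 32.3251) (94, 55.2247) (94, 61) (17.6632, 61)]  |A|=1293.9739
4. ⊥bis P1·P3 via (19.25,32.395): [(24.9136, 32.3251) (94, 55.2247) (94, 61) (17.6632, 61)]  |A|=1293.9739
5. ⊥bis P1·P4 via (18.75,39.195): [(24.7274, 33.0617) (25.3154, 32.4583) (94, 55.2247) (94, 61) (17.6632, 61)]  |A|=1293.8135
6. ⊥bis P1·P5 via (19.885,50.315): [(20.2152, 50.907) (24.7274, 33.0617) (25.3154, 32.4583) (94, 55.2247) (94, 61) (25.8447, 61)]  |A|=1252.5254
7. ⊥bis P1·P6 via (55.475,37.885): [(20.2152, 50.907) (24.7274, 33.0617) (25.3154, 32.4583) (57.0107, 42.9641) (62.464, 61) (25.8447, 61)]  |A|=861.3222
8. ⊥bis P1·P7 via (42.985,37.2): [(20.2152, 50.907) (24.7274, 33.0617) (25.3154, 32.4583) (43.7715, 38.5758) (56.5912, 61) (25.8447, 61)]  |A|=688.0503
9. canonical 6-gon: [(20.2152, 50.907) (24.7274, 33.0617) (25.3154, 32.4583) (43.7715, 38.5758) (56.5912, 61) (25.8447, 61)]
10. shoelace: 688.0503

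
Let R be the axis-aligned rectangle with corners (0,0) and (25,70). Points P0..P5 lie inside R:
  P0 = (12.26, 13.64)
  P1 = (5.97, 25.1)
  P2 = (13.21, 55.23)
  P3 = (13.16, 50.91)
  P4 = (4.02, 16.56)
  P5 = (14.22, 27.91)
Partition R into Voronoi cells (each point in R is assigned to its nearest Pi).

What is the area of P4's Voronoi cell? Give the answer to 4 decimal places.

1. box [0,25]×[0,70]: [(0, 0) (25, 0) (25, 70) (0, 70)]
2. ⊥bis P4·P0 via (8.14,15.1): [(0, 0) (2.789, 0) (25, 62.6775) (25, 70) (0, 70)]  |A|=1053.9356
3. ⊥bis P4·P1 via (4.995,20.83): [(0, 21.9705) (0, 0) (2.789, 0) (9.7831, 19.7367)]  |A|=134.9931
4. ⊥bis P4·P2 via (8.615,35.895): [(0, 21.9705) (0, 0) (2.789, 0) (9.7831, 19.7367)]  |A|=134.9931
5. ⊥bis P4·P3 via (8.59,33.735): [(0, 21.9705) (0, 0) (2.789, 0) (9.7831, 19.7367)]  |A|=134.9931
6. ⊥bis P4·P5 via (9.12,22.235): [(0, 21.9705) (0, 0) (2.789, 0) (9.7831, 19.7367)]  |A|=134.9931
7. canonical 4-gon: [(0, 21.9705) (0, 0) (2.789, 0) (9.7831, 19.7367)]
8. shoelace: 134.9931

Area of P4's cell: 134.9931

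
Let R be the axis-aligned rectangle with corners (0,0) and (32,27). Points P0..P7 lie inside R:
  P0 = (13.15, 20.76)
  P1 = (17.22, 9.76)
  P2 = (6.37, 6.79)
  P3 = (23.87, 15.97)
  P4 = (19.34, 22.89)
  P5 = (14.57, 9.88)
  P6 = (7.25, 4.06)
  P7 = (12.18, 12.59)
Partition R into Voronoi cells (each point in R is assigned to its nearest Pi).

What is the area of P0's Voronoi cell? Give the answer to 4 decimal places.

1. box [0,32]×[0,27]: [(0, 0) (32, 0) (32, 27) (0, 27)]
2. ⊥bis P0·P1 via (15.185,15.26): [(0, 9.6416) (32, 21.4815) (32, 27) (0, 27)]  |A|=366.0304
3. ⊥bis P0·P2 via (9.76,13.775): [(0, 18.5118) (10.3706, 13.4787) (32, 21.4815) (32, 27) (0, 27)]  |A|=320.0357
4. ⊥bis P0·P3 via (18.51,18.365): [(0, 18.5118) (10.3706, 13.4787) (17.5064, 16.1189) (22.3684, 27) (0, 27)]  |A|=227.6432
5. ⊥bis P0·P4 via (16.245,21.825): [(0, 18.5118) (10.3706, 13.4787) (17.5064, 16.1189) (17.903, 17.0066) (14.4643, 27) (0, 27)]  |A|=188.1488
6. ⊥bis P0·P5 via (13.86,15.32): [(0, 18.5118) (8.1201, 14.5709) (16.1576, 15.6199) (17.5064, 16.1189) (17.903, 17.0066) (14.4643, 27) (0, 27)]  |A|=182.5791
7. ⊥bis P0·P6 via (10.2,12.41): [(0, 18.5118) (8.1201, 14.5709) (16.1576, 15.6199) (17.5064, 16.1189) (17.903, 17.0066) (14.4643, 27) (0, 27)]  |A|=182.5791
8. ⊥bis P0·P7 via (12.665,16.675): [(0, 18.5118) (0.9086, 18.0708) (17.4681, 16.1047) (17.5064, 16.1189) (17.903, 17.0066) (14.4643, 27) (0, 27)]  |A|=159.4285
9. canonical 7-gon: [(0, 18.5118) (0.9086, 18.0708) (17.4681, 16.1047) (17.5064, 16.1189) (17.903, 17.0066) (14.4643, 27) (0, 27)]
10. shoelace: 159.4285

Area of P0's cell: 159.4285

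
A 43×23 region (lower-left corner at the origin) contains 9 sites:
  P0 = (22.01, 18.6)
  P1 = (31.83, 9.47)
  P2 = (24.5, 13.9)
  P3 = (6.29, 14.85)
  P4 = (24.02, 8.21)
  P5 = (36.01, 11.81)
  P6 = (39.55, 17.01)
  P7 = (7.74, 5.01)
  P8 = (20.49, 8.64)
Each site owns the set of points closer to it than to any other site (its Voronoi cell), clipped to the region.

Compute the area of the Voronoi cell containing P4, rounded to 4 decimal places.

Area of P4's cell: 72.1423

1. box [0,43]×[0,23]: [(0, 0) (43, 0) (43, 23) (0, 23)]
2. ⊥bis P4·P0 via (23.015,13.405): [(0, 8.9526) (0, 0) (43, 0) (43, 17.2712)]  |A|=563.8124
3. ⊥bis P4·P1 via (27.925,8.84): [(27.0622, 14.188) (0, 8.9526) (0, 0) (29.3512, 0)]  |A|=329.3555
4. ⊥bis P4·P2 via (24.26,11.055): [(27.6133, 10.7721) (14.9341, 11.8417) (0, 8.9526) (0, 0) (29.3512, 0)]  |A|=307.9953
5. ⊥bis P4·P3 via (15.155,11.53): [(27.6133, 10.7721) (15.2614, 11.8141) (10.8369, 0) (29.3512, 0)]  |A|=174.9872
6. ⊥bis P4·P5 via (30.015,10.01): [(27.6133, 10.7721) (15.2614, 11.8141) (10.8369, 0) (29.3512, 0)]  |A|=174.9872
7. ⊥bis P4·P6 via (31.785,12.61): [(27.6133, 10.7721) (15.2614, 11.8141) (10.8369, 0) (29.3512, 0)]  |A|=174.9872
8. ⊥bis P4·P7 via (15.88,6.61): [(27.6133, 10.7721) (15.2614, 11.8141) (14.9962, 11.1061) (17.1793, 0) (29.3512, 0)]  |A|=139.7679
9. ⊥bis P4·P8 via (22.255,8.425): [(27.6133, 10.7721) (22.5925, 11.1957) (21.2287, 0) (29.3512, 0)]  |A|=72.1423
10. canonical 4-gon: [(27.6133, 10.7721) (22.5925, 11.1957) (21.2287, 0) (29.3512, 0)]
11. shoelace: 72.1423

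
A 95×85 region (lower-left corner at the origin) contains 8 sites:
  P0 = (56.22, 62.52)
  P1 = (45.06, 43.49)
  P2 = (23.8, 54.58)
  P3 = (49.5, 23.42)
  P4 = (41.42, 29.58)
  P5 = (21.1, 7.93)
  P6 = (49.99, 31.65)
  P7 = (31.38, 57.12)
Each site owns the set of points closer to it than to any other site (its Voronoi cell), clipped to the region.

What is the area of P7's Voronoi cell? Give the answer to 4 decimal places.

Area of P7's cell: 645.3436

1. box [0,95]×[0,85]: [(0, 0) (95, 0) (95, 85) (0, 85)]
2. ⊥bis P7·P0 via (43.8,59.82): [(0, 0) (56.8043, 0) (38.3261, 85) (0, 85)]  |A|=4043.0435
3. ⊥bis P7·P1 via (38.22,50.305): [(0, 11.9448) (44.4986, 56.6066) (38.3261, 85) (0, 85)]  |A|=2169.5299
4. ⊥bis P7·P2 via (27.59,55.85): [(31.6558, 43.7167) (44.4986, 56.6066) (38.3261, 85) (17.8221, 85)]  |A|=645.3436
5. ⊥bis P7·P3 via (40.44,40.27): [(31.6558, 43.7167) (44.4986, 56.6066) (38.3261, 85) (17.8221, 85)]  |A|=645.3436
6. ⊥bis P7·P4 via (36.4,43.35): [(31.6558, 43.7167) (44.4986, 56.6066) (38.3261, 85) (17.8221, 85)]  |A|=645.3436
7. ⊥bis P7·P5 via (26.24,32.525): [(31.6558, 43.7167) (44.4986, 56.6066) (38.3261, 85) (17.8221, 85)]  |A|=645.3436
8. ⊥bis P7·P6 via (40.685,44.385): [(31.6558, 43.7167) (44.4986, 56.6066) (38.3261, 85) (17.8221, 85)]  |A|=645.3436
9. canonical 4-gon: [(31.6558, 43.7167) (44.4986, 56.6066) (38.3261, 85) (17.8221, 85)]
10. shoelace: 645.3436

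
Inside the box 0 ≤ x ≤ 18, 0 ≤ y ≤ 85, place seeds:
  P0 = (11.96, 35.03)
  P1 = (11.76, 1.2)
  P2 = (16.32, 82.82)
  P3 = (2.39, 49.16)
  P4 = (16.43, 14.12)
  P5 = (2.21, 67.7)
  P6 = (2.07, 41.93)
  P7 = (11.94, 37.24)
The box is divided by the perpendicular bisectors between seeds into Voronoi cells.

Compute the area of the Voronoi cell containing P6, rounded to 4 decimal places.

Area of P6's cell: 91.1195

1. box [0,18]×[0,85]: [(0, 0) (18, 0) (18, 85) (0, 85)]
2. ⊥bis P6·P0 via (7.015,38.48): [(0, 28.4252) (18, 54.2252) (18, 85) (0, 85)]  |A|=786.147
3. ⊥bis P6·P1 via (6.915,21.565): [(0, 28.4252) (18, 54.2252) (18, 85) (0, 85)]  |A|=786.147
4. ⊥bis P6·P2 via (9.195,62.375): [(0, 65.5794) (0, 28.4252) (18, 54.2252) (18, 59.3065)]  |A|=380.1202
5. ⊥bis P6·P3 via (2.23,45.545): [(0, 45.6437) (0, 28.4252) (11.6531, 45.1279)]  |A|=100.3246
6. ⊥bis P6·P4 via (9.25,28.025): [(0, 45.6437) (0, 28.4252) (11.6531, 45.1279)]  |A|=100.3246
7. ⊥bis P6·P5 via (2.14,54.815): [(0, 45.6437) (0, 28.4252) (11.6531, 45.1279)]  |A|=100.3246
8. ⊥bis P6·P7 via (7.005,39.585): [(9.6804, 45.2152) (0, 45.6437) (0, 28.4252) (5.3372, 36.0752)]  |A|=91.1195
9. canonical 4-gon: [(9.6804, 45.2152) (0, 45.6437) (0, 28.4252) (5.3372, 36.0752)]
10. shoelace: 91.1195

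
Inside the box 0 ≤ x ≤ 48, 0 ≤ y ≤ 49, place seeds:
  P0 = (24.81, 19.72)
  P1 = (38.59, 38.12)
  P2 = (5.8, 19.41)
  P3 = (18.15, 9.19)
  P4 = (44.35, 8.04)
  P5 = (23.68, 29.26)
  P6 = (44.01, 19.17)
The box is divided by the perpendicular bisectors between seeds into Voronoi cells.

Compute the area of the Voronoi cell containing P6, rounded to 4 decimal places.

1. box [0,48]×[0,49]: [(0, 0) (48, 0) (48, 49) (0, 49)]
2. ⊥bis P6·P0 via (34.41,19.445): [(33.853, 0) (48, 0) (48, 49) (35.2566, 49)]  |A|=658.8146
3. ⊥bis P6·P1 via (41.3,28.645): [(34.6188, 26.7341) (33.853, 0) (48, 0) (48, 30.5613)]  |A|=393.5771
4. ⊥bis P6·P2 via (24.905,19.29): [(34.6188, 26.7341) (33.853, 0) (48, 0) (48, 30.5613)]  |A|=393.5771
5. ⊥bis P6·P3 via (31.08,14.18): [(34.6188, 26.7341) (34.0395, 6.5114) (36.5524, 0) (48, 0) (48, 30.5613)]  |A|=384.7887
6. ⊥bis P6·P4 via (44.18,13.605): [(34.6188, 26.7341) (34.234, 13.3012) (48, 13.7217) (48, 30.5613)]  |A|=205.0448
7. ⊥bis P6·P5 via (33.845,24.215): [(35.1741, 26.8929) (34.5896, 25.7153) (34.234, 13.3012) (48, 13.7217) (48, 30.5613)]  |A|=204.7643
8. canonical 5-gon: [(35.1741, 26.8929) (34.5896, 25.7153) (34.234, 13.3012) (48, 13.7217) (48, 30.5613)]
9. shoelace: 204.7643

Area of P6's cell: 204.7643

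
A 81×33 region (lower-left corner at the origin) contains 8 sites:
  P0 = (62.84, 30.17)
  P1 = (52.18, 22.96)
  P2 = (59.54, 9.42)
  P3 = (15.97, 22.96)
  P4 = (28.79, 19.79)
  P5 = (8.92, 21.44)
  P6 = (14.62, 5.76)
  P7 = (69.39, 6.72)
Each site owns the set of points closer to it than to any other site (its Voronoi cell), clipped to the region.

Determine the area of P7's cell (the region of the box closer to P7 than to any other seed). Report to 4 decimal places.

1. box [0,81]×[0,33]: [(0, 0) (81, 0) (81, 33) (0, 33)]
2. ⊥bis P7·P0 via (66.115,18.445): [(0.0791, 0) (81, 0) (81, 22.6026)]  |A|=914.5133
3. ⊥bis P7·P1 via (60.785,14.84): [(63.4967, 17.7137) (46.7814, 0) (81, 0) (81, 22.6026)]  |A|=500.8787
4. ⊥bis P7·P2 via (64.465,8.07): [(67.4079, 18.8061) (62.2529, 0) (81, 0) (81, 22.6026)]  |A|=329.8887
5. ⊥bis P7·P3 via (42.68,14.84): [(67.4079, 18.8061) (62.2529, 0) (81, 0) (81, 22.6026)]  |A|=329.8887
6. ⊥bis P7·P4 via (49.09,13.255): [(67.4079, 18.8061) (62.2529, 0) (81, 0) (81, 22.6026)]  |A|=329.8887
7. ⊥bis P7·P5 via (39.155,14.08): [(67.4079, 18.8061) (62.2529, 0) (81, 0) (81, 22.6026)]  |A|=329.8887
8. ⊥bis P7·P6 via (42.005,6.24): [(67.4079, 18.8061) (62.2529, 0) (81, 0) (81, 22.6026)]  |A|=329.8887
9. canonical 4-gon: [(67.4079, 18.8061) (62.2529, 0) (81, 0) (81, 22.6026)]
10. shoelace: 329.8887

Area of P7's cell: 329.8887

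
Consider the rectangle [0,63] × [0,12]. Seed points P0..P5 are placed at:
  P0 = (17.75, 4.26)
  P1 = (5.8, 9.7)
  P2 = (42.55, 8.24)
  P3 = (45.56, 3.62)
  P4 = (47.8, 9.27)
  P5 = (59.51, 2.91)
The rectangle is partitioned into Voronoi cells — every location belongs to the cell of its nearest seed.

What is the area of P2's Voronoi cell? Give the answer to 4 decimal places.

1. box [0,63]×[0,12]: [(0, 0) (63, 0) (63, 12) (0, 12)]
2. ⊥bis P2·P0 via (30.15,6.25): [(31.153, 0) (63, 0) (63, 12) (29.2272, 12)]  |A|=393.7185
3. ⊥bis P2·P1 via (24.175,8.97): [(31.153, 0) (63, 0) (63, 12) (29.2272, 12)]  |A|=393.7185
4. ⊥bis P2·P3 via (44.055,5.93): [(31.153, 0) (34.9531, 0) (53.3717, 12) (29.2272, 12)]  |A|=167.6679
5. ⊥bis P2·P4 via (45.175,8.755): [(31.153, 0) (34.9531, 0) (45.5395, 6.8972) (44.5384, 12) (29.2272, 12)]  |A|=145.1302
6. ⊥bis P2·P5 via (51.03,5.575): [(31.153, 0) (34.9531, 0) (45.5395, 6.8972) (44.5384, 12) (29.2272, 12)]  |A|=145.1302
7. canonical 5-gon: [(31.153, 0) (34.9531, 0) (45.5395, 6.8972) (44.5384, 12) (29.2272, 12)]
8. shoelace: 145.1302

Area of P2's cell: 145.1302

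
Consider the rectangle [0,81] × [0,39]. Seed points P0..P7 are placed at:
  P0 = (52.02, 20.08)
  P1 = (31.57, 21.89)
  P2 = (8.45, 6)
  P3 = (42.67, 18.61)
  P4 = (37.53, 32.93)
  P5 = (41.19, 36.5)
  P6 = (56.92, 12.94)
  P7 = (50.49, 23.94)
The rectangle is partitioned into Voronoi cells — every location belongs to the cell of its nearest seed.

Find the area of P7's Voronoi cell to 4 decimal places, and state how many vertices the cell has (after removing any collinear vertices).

1. box [0,81]×[0,39]: [(0, 0) (81, 0) (81, 39) (0, 39)]
2. ⊥bis P7·P0 via (51.255,22.01): [(0, 1.6939) (81, 33.8001) (81, 39) (0, 39)]  |A|=1721.4924
3. ⊥bis P7·P1 via (41.03,22.915): [(41.5451, 18.1612) (81, 33.8001) (81, 39) (39.2872, 39)]  |A|=537.2021
4. ⊥bis P7·P2 via (29.47,14.97): [(41.5451, 18.1612) (81, 33.8001) (81, 39) (39.2872, 39)]  |A|=537.2021
5. ⊥bis P7·P3 via (46.58,21.275): [(40.1922, 30.6469) (47.18, 20.3948) (81, 33.8001) (81, 39) (39.2872, 39)]  |A|=500.5137
6. ⊥bis P7·P4 via (44.01,28.435): [(42.8448, 26.7552) (47.18, 20.3948) (81, 33.8001) (81, 39) (51.3387, 39)]  |A|=417.4125
7. ⊥bis P7·P5 via (45.84,30.22): [(44.6233, 29.3191) (42.8448, 26.7552) (47.18, 20.3948) (81, 33.8001) (81, 39) (57.6977, 39)]  |A|=386.6316
8. ⊥bis P7·P6 via (53.705,18.44): [(44.6233, 29.3191) (42.8448, 26.7552) (47.18, 20.3948) (77.8377, 32.5467) (81, 34.3952) (81, 39) (57.6977, 39)]  |A|=385.6908
9. canonical 7-gon: [(44.6233, 29.3191) (42.8448, 26.7552) (47.18, 20.3948) (77.8377, 32.5467) (81, 34.3952) (81, 39) (57.6977, 39)]
10. shoelace: 385.6908

Area of P7's cell: 385.6908 (7 vertices)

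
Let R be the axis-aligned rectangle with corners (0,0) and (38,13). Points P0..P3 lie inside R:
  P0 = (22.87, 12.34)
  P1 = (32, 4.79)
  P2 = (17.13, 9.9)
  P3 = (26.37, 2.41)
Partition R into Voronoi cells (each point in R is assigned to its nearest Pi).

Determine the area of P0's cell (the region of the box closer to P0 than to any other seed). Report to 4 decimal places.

Area of P0's cell: 47.7108

1. box [0,38]×[0,13]: [(0, 0) (38, 0) (38, 13) (0, 13)]
2. ⊥bis P0·P1 via (27.435,8.565): [(0, 0) (20.3522, 0) (31.1025, 13) (0, 13)]  |A|=334.4557
3. ⊥bis P0·P2 via (20,11.12): [(23.2417, 3.4941) (31.1025, 13) (19.2008, 13)]  |A|=56.5679
4. ⊥bis P0·P3 via (24.62,7.375): [(21.9865, 6.4468) (27.2041, 8.2858) (31.1025, 13) (19.2008, 13)]  |A|=47.7108
5. canonical 4-gon: [(21.9865, 6.4468) (27.2041, 8.2858) (31.1025, 13) (19.2008, 13)]
6. shoelace: 47.7108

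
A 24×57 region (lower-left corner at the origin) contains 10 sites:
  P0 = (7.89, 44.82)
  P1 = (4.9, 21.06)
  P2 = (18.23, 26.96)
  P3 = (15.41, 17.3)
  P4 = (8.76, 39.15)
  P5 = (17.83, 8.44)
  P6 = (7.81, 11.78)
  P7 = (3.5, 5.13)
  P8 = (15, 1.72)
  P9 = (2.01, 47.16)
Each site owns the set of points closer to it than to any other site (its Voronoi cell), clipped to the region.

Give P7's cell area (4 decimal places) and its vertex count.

1. box [0,24]×[0,57]: [(0, 0) (24, 0) (24, 57) (0, 57)]
2. ⊥bis P7·P0 via (5.695,24.975): [(0, 25.6049) (0, 0) (24, 0) (24, 22.9503)]  |A|=582.6629
3. ⊥bis P7·P1 via (4.2,13.095): [(0, 13.4641) (0, 0) (24, 0) (24, 11.3549)]  |A|=297.828
4. ⊥bis P7·P2 via (10.865,16.045): [(16.8897, 11.9798) (0, 13.4641) (0, 0) (24, 0) (24, 7.182)]  |A|=282.9929
5. ⊥bis P7·P3 via (9.455,11.215): [(7.8629, 12.7731) (0, 13.4641) (0, 0) (20.9148, 0)]  |A|=186.507
6. ⊥bis P7·P4 via (6.13,22.14): [(7.8629, 12.7731) (0, 13.4641) (0, 0) (20.9148, 0)]  |A|=186.507
7. ⊥bis P7·P5 via (10.665,6.785): [(9.6963, 10.9789) (7.8629, 12.7731) (0, 13.4641) (0, 0) (12.2322, 0)]  |A|=138.8444
8. ⊥bis P7·P6 via (5.655,8.455): [(11.0934, 4.9303) (0, 12.1201) (0, 0) (12.2322, 0)]  |A|=97.3808
9. ⊥bis P7·P8 via (9.25,3.425): [(9.9216, 5.6898) (0, 12.1201) (0, 0) (8.2344, 0)]  |A|=83.5511
10. ⊥bis P7·P9 via (2.755,26.145): [(9.9216, 5.6898) (0, 12.1201) (0, 0) (8.2344, 0)]  |A|=83.5511
11. canonical 4-gon: [(9.9216, 5.6898) (0, 12.1201) (0, 0) (8.2344, 0)]
12. shoelace: 83.5511

Area of P7's cell: 83.5511 (4 vertices)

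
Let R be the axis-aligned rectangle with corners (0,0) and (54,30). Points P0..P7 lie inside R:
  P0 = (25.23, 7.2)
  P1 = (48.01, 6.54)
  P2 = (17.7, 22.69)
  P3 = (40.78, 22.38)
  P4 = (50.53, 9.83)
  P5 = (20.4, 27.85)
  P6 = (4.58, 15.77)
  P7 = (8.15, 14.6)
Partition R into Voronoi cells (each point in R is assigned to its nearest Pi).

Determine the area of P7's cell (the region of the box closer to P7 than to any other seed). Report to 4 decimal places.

Area of P7's cell: 208.3199

1. box [0,54]×[0,30]: [(0, 0) (54, 0) (54, 30) (0, 30)]
2. ⊥bis P7·P0 via (16.69,10.9): [(0, 0) (11.9675, 0) (24.9652, 30) (0, 30)]  |A|=553.9904
3. ⊥bis P7·P1 via (28.08,10.57): [(0, 0) (11.9675, 0) (24.9652, 30) (0, 30)]  |A|=553.9904
4. ⊥bis P7·P2 via (12.925,18.645): [(0, 0) (11.9675, 0) (17.6361, 13.0837) (3.3059, 30) (0, 30)]  |A|=370.7933
5. ⊥bis P7·P3 via (24.465,18.49): [(0, 0) (11.9675, 0) (17.6361, 13.0837) (3.3059, 30) (0, 30)]  |A|=370.7933
6. ⊥bis P7·P4 via (29.34,12.215): [(0, 0) (11.9675, 0) (17.6361, 13.0837) (3.3059, 30) (0, 30)]  |A|=370.7933
7. ⊥bis P7·P5 via (14.275,21.225): [(0, 0) (11.9675, 0) (17.6361, 13.0837) (3.3059, 30) (0, 30)]  |A|=370.7933
8. ⊥bis P7·P6 via (6.365,15.185): [(1.3884, 0) (11.9675, 0) (17.6361, 13.0837) (9.0126, 23.2635)]  |A|=208.3199
9. canonical 4-gon: [(1.3884, 0) (11.9675, 0) (17.6361, 13.0837) (9.0126, 23.2635)]
10. shoelace: 208.3199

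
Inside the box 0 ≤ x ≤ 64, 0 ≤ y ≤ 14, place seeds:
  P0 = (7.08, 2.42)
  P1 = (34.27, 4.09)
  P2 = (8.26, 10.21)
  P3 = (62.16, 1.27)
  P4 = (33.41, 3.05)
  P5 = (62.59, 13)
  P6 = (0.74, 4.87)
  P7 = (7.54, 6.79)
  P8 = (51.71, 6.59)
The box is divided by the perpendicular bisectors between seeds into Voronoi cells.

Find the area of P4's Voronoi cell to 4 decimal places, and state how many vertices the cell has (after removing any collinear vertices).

1. box [0,64]×[0,14]: [(0, 0) (64, 0) (64, 14) (0, 14)]
2. ⊥bis P4·P0 via (20.245,2.735): [(20.3104, 0) (64, 0) (64, 14) (19.9755, 14)]  |A|=613.9987
3. ⊥bis P4·P1 via (33.84,3.57): [(20.3104, 0) (38.1572, 0) (21.227, 14) (19.9755, 14)]  |A|=133.688
4. ⊥bis P4·P2 via (20.835,6.63): [(20.2048, 4.4163) (20.3104, 0) (38.1572, 0) (22.608, 12.858)]  |A|=120.4893
5. ⊥bis P4·P3 via (47.785,2.16): [(20.2048, 4.4163) (20.3104, 0) (38.1572, 0) (22.608, 12.858)]  |A|=120.4893
6. ⊥bis P4·P5 via (48,8.025): [(20.2048, 4.4163) (20.3104, 0) (38.1572, 0) (22.608, 12.858)]  |A|=120.4893
7. ⊥bis P4·P6 via (17.075,3.96): [(20.2048, 4.4163) (20.3104, 0) (38.1572, 0) (22.608, 12.858)]  |A|=120.4893
8. ⊥bis P4·P7 via (20.475,4.92): [(20.6058, 5.8251) (20.2328, 3.2447) (20.3104, 0) (38.1572, 0) (22.608, 12.858)]  |A|=120.2346
9. ⊥bis P4·P8 via (42.56,4.82): [(20.6058, 5.8251) (20.2328, 3.2447) (20.3104, 0) (38.1572, 0) (22.608, 12.858)]  |A|=120.2346
10. canonical 5-gon: [(20.6058, 5.8251) (20.2328, 3.2447) (20.3104, 0) (38.1572, 0) (22.608, 12.858)]
11. shoelace: 120.2346

Area of P4's cell: 120.2346 (5 vertices)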